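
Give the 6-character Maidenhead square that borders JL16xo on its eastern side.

Longitude subsquare x = 23; +1 → 24, wraps to 0 = a, carry into square.
Longitude square 1; +1 → 2.
The latitude characters are unchanged.

JL26ao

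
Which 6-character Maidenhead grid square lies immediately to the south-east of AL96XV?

BL06au

Longitude subsquare x = 23; +1 → 24, wraps to 0 = a, carry into square.
Longitude square 9; +1 → 10, wraps to 0, carry into field.
Longitude field A = 0; +1 → 1 = B.
Latitude subsquare v = 21; −1 → 20 = u.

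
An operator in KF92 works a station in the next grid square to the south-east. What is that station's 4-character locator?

LF01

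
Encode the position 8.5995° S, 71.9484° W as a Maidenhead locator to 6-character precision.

FI41aj

Offset from 180°W / 90°S: lon 108.0516°, lat 81.4005°.
Field (20°×10°, letters A–R): lon ⌊108.0516/20⌋ = 5 → F; lat ⌊81.4005/10⌋ = 8 → I.
Square (2°×1°, digits 0–9): lon ⌊8.0516/2⌋ = 4; lat ⌊1.4005/1⌋ = 1.
Subsquare (5′×2.5′, letters a–x): lon ⌊0.0516/0.0833333⌋ = 0 → a; lat ⌊0.4005/0.0416667⌋ = 9 → j.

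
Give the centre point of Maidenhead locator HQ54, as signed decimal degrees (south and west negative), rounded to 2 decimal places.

Field H=7, Q=16: +7·20° lon, +16·10° lat → SW at lon -40°, lat 70°.
Square 5, 4: +5·2° lon, +4·1° lat → SW at lon -30°, lat 74°.
Cell spans 2° lon × 1° lat. Centre is SW corner plus half of each.
latitude 74.50, longitude -29.00.

74.50, -29.00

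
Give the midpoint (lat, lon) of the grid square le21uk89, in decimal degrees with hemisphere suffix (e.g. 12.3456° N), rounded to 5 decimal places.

48.54375° S, 45.73750° E

Field L=11, E=4: +11·20° lon, +4·10° lat → SW at lon 40°, lat -50°.
Square 2, 1: +2·2° lon, +1·1° lat → SW at lon 44°, lat -49°.
Subsquare u=20, k=10: +20·0.0833333° lon, +10·0.0416667° lat → SW at lon 45.6667°, lat -48.5833°.
Extended square 8, 9: +8·0.00833333° lon, +9·0.00416667° lat → SW at lon 45.7333°, lat -48.5458°.
Cell spans 0.00833333° lon × 0.00416667° lat. Centre is SW corner plus half of each.
latitude 48.54375° S, longitude 45.73750° E.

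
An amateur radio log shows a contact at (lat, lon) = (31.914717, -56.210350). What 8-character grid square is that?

Add 180° to longitude and 90° to latitude: 123.78965, 121.91472.
Field: lon ⌊123.78965/20⌋ = 6 → G; lat ⌊121.91472/10⌋ = 12 → M.
Square: lon ⌊3.78965/2⌋ = 1; lat ⌊1.91472/1⌋ = 1.
Subsquare: lon ⌊1.78965/0.0833333⌋ = 21 → v; lat ⌊0.91472/0.0416667⌋ = 21 → v.
Extended square: lon ⌊0.03965/0.00833333⌋ = 4; lat ⌊0.03972/0.00416667⌋ = 9.

GM11vv49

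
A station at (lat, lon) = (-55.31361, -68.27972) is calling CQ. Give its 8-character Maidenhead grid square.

Shift to the Maidenhead origin (180°W, 90°S): lon 111.72028, lat 34.68639.
Field: lon ⌊111.72028/20⌋ = 5 → F; lat ⌊34.68639/10⌋ = 3 → D.
Square: lon ⌊11.72028/2⌋ = 5; lat ⌊4.68639/1⌋ = 4.
Subsquare: lon ⌊1.72028/0.0833333⌋ = 20 → u; lat ⌊0.68639/0.0416667⌋ = 16 → q.
Extended square: lon ⌊0.05361/0.00833333⌋ = 6; lat ⌊0.01972/0.00416667⌋ = 4.

FD54uq64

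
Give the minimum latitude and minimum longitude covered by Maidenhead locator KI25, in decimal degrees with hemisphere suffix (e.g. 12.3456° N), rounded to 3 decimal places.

5.000° S, 24.000° E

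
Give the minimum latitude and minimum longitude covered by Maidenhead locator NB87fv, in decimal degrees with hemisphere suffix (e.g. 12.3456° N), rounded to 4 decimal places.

72.1250° S, 96.4167° E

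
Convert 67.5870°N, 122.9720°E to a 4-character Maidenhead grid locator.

PP17

Shift to the Maidenhead origin (180°W, 90°S): lon 302.97, lat 157.59.
Field: lon ⌊302.97/20⌋ = 15 → P; lat ⌊157.59/10⌋ = 15 → P.
Square: lon ⌊2.97/2⌋ = 1; lat ⌊7.59/1⌋ = 7.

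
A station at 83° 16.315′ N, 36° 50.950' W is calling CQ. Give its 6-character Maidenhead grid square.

Add 180° to longitude and 90° to latitude: 143.1508, 173.2719.
Field (20°×10°, letters A–R): lon ⌊143.1508/20⌋ = 7 → H; lat ⌊173.2719/10⌋ = 17 → R.
Square (2°×1°, digits 0–9): lon ⌊3.1508/2⌋ = 1; lat ⌊3.2719/1⌋ = 3.
Subsquare (5′×2.5′, letters a–x): lon ⌊1.1508/0.0833333⌋ = 13 → n; lat ⌊0.2719/0.0416667⌋ = 6 → g.

HR13ng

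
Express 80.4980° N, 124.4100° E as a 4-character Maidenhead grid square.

PR20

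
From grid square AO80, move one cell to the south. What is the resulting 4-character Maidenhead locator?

Latitude square 0; −1 → -1, wraps to 9, carry into field.
Latitude field O = 14; −1 → 13 = N.
The longitude characters are unchanged.

AN89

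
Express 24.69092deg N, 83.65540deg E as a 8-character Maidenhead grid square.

Add 180° to longitude and 90° to latitude: 263.65540, 114.69092.
Field: lon ⌊263.65540/20⌋ = 13 → N; lat ⌊114.69092/10⌋ = 11 → L.
Square: lon ⌊3.65540/2⌋ = 1; lat ⌊4.69092/1⌋ = 4.
Subsquare: lon ⌊1.65540/0.0833333⌋ = 19 → t; lat ⌊0.69092/0.0416667⌋ = 16 → q.
Extended square: lon ⌊0.07207/0.00833333⌋ = 8; lat ⌊0.02425/0.00416667⌋ = 5.

NL14tq85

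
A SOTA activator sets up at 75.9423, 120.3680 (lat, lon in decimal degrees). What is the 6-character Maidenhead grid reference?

PQ05ew

Offset from 180°W / 90°S: lon 300.3680°, lat 165.9423°.
Field: lon ⌊300.3680/20⌋ = 15 → P; lat ⌊165.9423/10⌋ = 16 → Q.
Square: lon ⌊0.3680/2⌋ = 0; lat ⌊5.9423/1⌋ = 5.
Subsquare: lon ⌊0.3680/0.0833333⌋ = 4 → e; lat ⌊0.9423/0.0416667⌋ = 22 → w.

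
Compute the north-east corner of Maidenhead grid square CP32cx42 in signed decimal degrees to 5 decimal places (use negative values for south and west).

62.97083, -133.79167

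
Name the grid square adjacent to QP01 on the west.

Longitude square 0; −1 → -1, wraps to 9, carry into field.
Longitude field Q = 16; −1 → 15 = P.
The latitude characters are unchanged.

PP91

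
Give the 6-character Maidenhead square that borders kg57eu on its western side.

KG57du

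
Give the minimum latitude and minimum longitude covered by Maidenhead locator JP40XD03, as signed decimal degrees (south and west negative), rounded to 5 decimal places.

60.13750, 9.91667

Field J=9, P=15: +9·20° lon, +15·10° lat → SW at lon 0°, lat 60°.
Square 4, 0: +4·2° lon, +0·1° lat → SW at lon 8°, lat 60°.
Subsquare x=23, d=3: +23·0.0833333° lon, +3·0.0416667° lat → SW at lon 9.91667°, lat 60.125°.
Extended square 0, 3: +0·0.00833333° lon, +3·0.00416667° lat → SW at lon 9.91667°, lat 60.1375°.
latitude 60.13750, longitude 9.91667.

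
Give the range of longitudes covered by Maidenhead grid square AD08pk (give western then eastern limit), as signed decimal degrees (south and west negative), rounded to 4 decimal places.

-178.7500, -178.6667

Field A=0, D=3: +0·20° lon, +3·10° lat → SW at lon -180°, lat -60°.
Square 0, 8: +0·2° lon, +8·1° lat → SW at lon -180°, lat -52°.
Subsquare p=15, k=10: +15·0.0833333° lon, +10·0.0416667° lat → SW at lon -178.75°, lat -51.5833°.
Cell spans 0.0833333° lon × 0.0416667° lat.
west -178.7500, east -178.6667.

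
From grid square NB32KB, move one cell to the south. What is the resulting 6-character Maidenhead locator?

NB32ka

Latitude subsquare b = 1; −1 → 0 = a.
The longitude characters are unchanged.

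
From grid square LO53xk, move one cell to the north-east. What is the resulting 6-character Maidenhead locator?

Longitude subsquare x = 23; +1 → 24, wraps to 0 = a, carry into square.
Longitude square 5; +1 → 6.
Latitude subsquare k = 10; +1 → 11 = l.

LO63al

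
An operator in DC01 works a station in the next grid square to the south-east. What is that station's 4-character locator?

DC10

Longitude square 0; +1 → 1.
Latitude square 1; −1 → 0.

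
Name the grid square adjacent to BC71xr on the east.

Longitude subsquare x = 23; +1 → 24, wraps to 0 = a, carry into square.
Longitude square 7; +1 → 8.
The latitude characters are unchanged.

BC81ar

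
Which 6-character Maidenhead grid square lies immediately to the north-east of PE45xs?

Longitude subsquare x = 23; +1 → 24, wraps to 0 = a, carry into square.
Longitude square 4; +1 → 5.
Latitude subsquare s = 18; +1 → 19 = t.

PE55at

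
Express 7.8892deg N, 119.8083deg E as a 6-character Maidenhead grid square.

Offset from 180°W / 90°S: lon 299.8083°, lat 97.8892°.
Field: 299.8083/20 → 14 → O, 97.8892/10 → 9 → J; chars OJ.
Square: 19.8083/2 → 9, 7.8892/1 → 7; chars 97.
Subsquare: 1.8083/0.0833333 → 21 → v, 0.8892/0.0416667 → 21 → v; chars vv.

OJ97vv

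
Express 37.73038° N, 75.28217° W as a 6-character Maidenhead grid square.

Offset from 180°W / 90°S: lon 104.7178°, lat 127.7304°.
Field: lon ⌊104.7178/20⌋ = 5 → F; lat ⌊127.7304/10⌋ = 12 → M.
Square: lon ⌊4.7178/2⌋ = 2; lat ⌊7.7304/1⌋ = 7.
Subsquare: lon ⌊0.7178/0.0833333⌋ = 8 → i; lat ⌊0.7304/0.0416667⌋ = 17 → r.

FM27ir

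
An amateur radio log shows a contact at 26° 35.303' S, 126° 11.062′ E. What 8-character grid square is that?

PG33cj28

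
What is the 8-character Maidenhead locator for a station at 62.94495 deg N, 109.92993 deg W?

DP52aw86

Shift to the Maidenhead origin (180°W, 90°S): lon 70.07007, lat 152.94495.
Field (20°×10°, letters A–R): lon ⌊70.07007/20⌋ = 3 → D; lat ⌊152.94495/10⌋ = 15 → P.
Square (2°×1°, digits 0–9): lon ⌊10.07007/2⌋ = 5; lat ⌊2.94495/1⌋ = 2.
Subsquare (5′×2.5′, letters a–x): lon ⌊0.07007/0.0833333⌋ = 0 → a; lat ⌊0.94495/0.0416667⌋ = 22 → w.
Extended square (30″×15″, digits 0–9): lon ⌊0.07007/0.00833333⌋ = 8; lat ⌊0.02828/0.00416667⌋ = 6.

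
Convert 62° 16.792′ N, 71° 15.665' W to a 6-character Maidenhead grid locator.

FP42ig

Add 180° to longitude and 90° to latitude: 108.7389, 152.2799.
Field (20°×10°, letters A–R): 108.7389/20 → 5 → F, 152.2799/10 → 15 → P; chars FP.
Square (2°×1°, digits 0–9): 8.7389/2 → 4, 2.2799/1 → 2; chars 42.
Subsquare (5′×2.5′, letters a–x): 0.7389/0.0833333 → 8 → i, 0.2799/0.0416667 → 6 → g; chars ig.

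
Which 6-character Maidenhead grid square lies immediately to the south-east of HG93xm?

IG03al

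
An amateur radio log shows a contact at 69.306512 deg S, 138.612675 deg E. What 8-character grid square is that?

PC90hq36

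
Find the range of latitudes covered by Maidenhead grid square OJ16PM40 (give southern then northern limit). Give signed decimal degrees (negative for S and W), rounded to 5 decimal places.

6.50000, 6.50417

Field O=14, J=9: +14·20° lon, +9·10° lat → SW at lon 100°, lat 0°.
Square 1, 6: +1·2° lon, +6·1° lat → SW at lon 102°, lat 6°.
Subsquare p=15, m=12: +15·0.0833333° lon, +12·0.0416667° lat → SW at lon 103.25°, lat 6.5°.
Extended square 4, 0: +4·0.00833333° lon, +0·0.00416667° lat → SW at lon 103.283°, lat 6.5°.
Cell spans 0.00833333° lon × 0.00416667° lat.
south 6.50000, north 6.50417.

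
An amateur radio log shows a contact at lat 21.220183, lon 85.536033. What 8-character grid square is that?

NL21sf42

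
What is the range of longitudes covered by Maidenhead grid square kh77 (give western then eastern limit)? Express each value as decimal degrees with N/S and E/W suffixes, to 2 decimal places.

34.00° E, 36.00° E

Field K=10, H=7: +10·20° lon, +7·10° lat → SW at lon 20°, lat -20°.
Square 7, 7: +7·2° lon, +7·1° lat → SW at lon 34°, lat -13°.
Cell spans 2° lon × 1° lat.
west 34.00° E, east 36.00° E.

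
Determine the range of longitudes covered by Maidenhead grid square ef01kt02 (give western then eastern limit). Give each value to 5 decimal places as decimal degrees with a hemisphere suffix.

Field E=4, F=5: +4·20° lon, +5·10° lat → SW at lon -100°, lat -40°.
Square 0, 1: +0·2° lon, +1·1° lat → SW at lon -100°, lat -39°.
Subsquare k=10, t=19: +10·0.0833333° lon, +19·0.0416667° lat → SW at lon -99.1667°, lat -38.2083°.
Extended square 0, 2: +0·0.00833333° lon, +2·0.00416667° lat → SW at lon -99.1667°, lat -38.2°.
Cell spans 0.00833333° lon × 0.00416667° lat.
west 99.16667° W, east 99.15833° W.

99.16667° W, 99.15833° W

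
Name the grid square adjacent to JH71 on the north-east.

Longitude square 7; +1 → 8.
Latitude square 1; +1 → 2.

JH82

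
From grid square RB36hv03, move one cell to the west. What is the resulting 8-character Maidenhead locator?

Longitude extended square 0; −1 → -1, wraps to 9, carry into subsquare.
Longitude subsquare h = 7; −1 → 6 = g.
The latitude characters are unchanged.

RB36gv93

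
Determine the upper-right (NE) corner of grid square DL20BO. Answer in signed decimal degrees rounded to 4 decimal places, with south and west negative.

20.6250, -115.8333

Field D=3, L=11: +3·20° lon, +11·10° lat → SW at lon -120°, lat 20°.
Square 2, 0: +2·2° lon, +0·1° lat → SW at lon -116°, lat 20°.
Subsquare b=1, o=14: +1·0.0833333° lon, +14·0.0416667° lat → SW at lon -115.917°, lat 20.5833°.
Cell spans 0.0833333° lon × 0.0416667° lat. NE corner is SW corner plus one full cell.
latitude 20.6250, longitude -115.8333.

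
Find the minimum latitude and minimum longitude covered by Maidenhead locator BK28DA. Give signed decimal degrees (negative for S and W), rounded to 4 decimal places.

Field B=1, K=10: +1·20° lon, +10·10° lat → SW at lon -160°, lat 10°.
Square 2, 8: +2·2° lon, +8·1° lat → SW at lon -156°, lat 18°.
Subsquare d=3, a=0: +3·0.0833333° lon, +0·0.0416667° lat → SW at lon -155.75°, lat 18°.
latitude 18.0000, longitude -155.7500.

18.0000, -155.7500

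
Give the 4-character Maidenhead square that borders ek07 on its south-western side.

Longitude square 0; −1 → -1, wraps to 9, carry into field.
Longitude field E = 4; −1 → 3 = D.
Latitude square 7; −1 → 6.

DK96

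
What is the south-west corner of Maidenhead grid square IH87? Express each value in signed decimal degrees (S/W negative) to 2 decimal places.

Field I=8, H=7: +8·20° lon, +7·10° lat → SW at lon -20°, lat -20°.
Square 8, 7: +8·2° lon, +7·1° lat → SW at lon -4°, lat -13°.
latitude -13.00, longitude -4.00.

-13.00, -4.00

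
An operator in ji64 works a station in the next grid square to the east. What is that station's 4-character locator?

Longitude square 6; +1 → 7.
The latitude characters are unchanged.

JI74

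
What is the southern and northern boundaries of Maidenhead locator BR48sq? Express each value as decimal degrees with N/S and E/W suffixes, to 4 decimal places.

Field B=1, R=17: +1·20° lon, +17·10° lat → SW at lon -160°, lat 80°.
Square 4, 8: +4·2° lon, +8·1° lat → SW at lon -152°, lat 88°.
Subsquare s=18, q=16: +18·0.0833333° lon, +16·0.0416667° lat → SW at lon -150.5°, lat 88.6667°.
Cell spans 0.0833333° lon × 0.0416667° lat.
south 88.6667° N, north 88.7083° N.

88.6667° N, 88.7083° N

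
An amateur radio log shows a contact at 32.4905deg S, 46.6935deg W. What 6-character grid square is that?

Shift to the Maidenhead origin (180°W, 90°S): lon 133.3065, lat 57.5095.
Field: 133.3065/20 → 6 → G, 57.5095/10 → 5 → F; chars GF.
Square: 13.3065/2 → 6, 7.5095/1 → 7; chars 67.
Subsquare: 1.3065/0.0833333 → 15 → p, 0.5095/0.0416667 → 12 → m; chars pm.

GF67pm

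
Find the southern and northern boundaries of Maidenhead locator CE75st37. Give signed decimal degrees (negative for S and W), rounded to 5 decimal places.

-44.17917, -44.17500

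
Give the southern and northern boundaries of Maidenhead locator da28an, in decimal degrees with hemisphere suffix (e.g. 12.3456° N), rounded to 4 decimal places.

Field D=3, A=0: +3·20° lon, +0·10° lat → SW at lon -120°, lat -90°.
Square 2, 8: +2·2° lon, +8·1° lat → SW at lon -116°, lat -82°.
Subsquare a=0, n=13: +0·0.0833333° lon, +13·0.0416667° lat → SW at lon -116°, lat -81.4583°.
Cell spans 0.0833333° lon × 0.0416667° lat.
south 81.4583° S, north 81.4167° S.

81.4583° S, 81.4167° S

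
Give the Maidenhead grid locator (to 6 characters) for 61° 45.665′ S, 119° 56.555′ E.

OC98xf

Offset from 180°W / 90°S: lon 299.9426°, lat 28.2389°.
Field: 299.9426/20 → 14 → O, 28.2389/10 → 2 → C; chars OC.
Square: 19.9426/2 → 9, 8.2389/1 → 8; chars 98.
Subsquare: 1.9426/0.0833333 → 23 → x, 0.2389/0.0416667 → 5 → f; chars xf.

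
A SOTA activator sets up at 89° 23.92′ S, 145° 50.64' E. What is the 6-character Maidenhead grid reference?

Offset from 180°W / 90°S: lon 325.8440°, lat 0.6013°.
Field (20°×10°, letters A–R): lon ⌊325.8440/20⌋ = 16 → Q; lat ⌊0.6013/10⌋ = 0 → A.
Square (2°×1°, digits 0–9): lon ⌊5.8440/2⌋ = 2; lat ⌊0.6013/1⌋ = 0.
Subsquare (5′×2.5′, letters a–x): lon ⌊1.8440/0.0833333⌋ = 22 → w; lat ⌊0.6013/0.0416667⌋ = 14 → o.

QA20wo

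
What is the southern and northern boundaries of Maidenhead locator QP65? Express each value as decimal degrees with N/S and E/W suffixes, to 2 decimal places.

Field Q=16, P=15: +16·20° lon, +15·10° lat → SW at lon 140°, lat 60°.
Square 6, 5: +6·2° lon, +5·1° lat → SW at lon 152°, lat 65°.
Cell spans 2° lon × 1° lat.
south 65.00° N, north 66.00° N.

65.00° N, 66.00° N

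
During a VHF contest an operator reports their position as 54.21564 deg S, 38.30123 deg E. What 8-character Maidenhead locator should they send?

KD95ds68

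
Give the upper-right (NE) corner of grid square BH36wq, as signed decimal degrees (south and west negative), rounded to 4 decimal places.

Field B=1, H=7: +1·20° lon, +7·10° lat → SW at lon -160°, lat -20°.
Square 3, 6: +3·2° lon, +6·1° lat → SW at lon -154°, lat -14°.
Subsquare w=22, q=16: +22·0.0833333° lon, +16·0.0416667° lat → SW at lon -152.167°, lat -13.3333°.
Cell spans 0.0833333° lon × 0.0416667° lat. NE corner is SW corner plus one full cell.
latitude -13.2917, longitude -152.0833.

-13.2917, -152.0833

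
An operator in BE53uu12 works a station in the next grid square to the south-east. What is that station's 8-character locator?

BE53uu21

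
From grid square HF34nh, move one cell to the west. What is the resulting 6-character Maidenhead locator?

HF34mh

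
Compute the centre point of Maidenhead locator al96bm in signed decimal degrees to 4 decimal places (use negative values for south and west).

26.5208, -161.8750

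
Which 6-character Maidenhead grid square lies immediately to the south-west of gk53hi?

Longitude subsquare h = 7; −1 → 6 = g.
Latitude subsquare i = 8; −1 → 7 = h.

GK53gh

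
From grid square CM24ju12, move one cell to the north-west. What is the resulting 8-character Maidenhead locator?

Longitude extended square 1; −1 → 0.
Latitude extended square 2; +1 → 3.

CM24ju03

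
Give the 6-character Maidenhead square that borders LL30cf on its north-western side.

LL30bg

Longitude subsquare c = 2; −1 → 1 = b.
Latitude subsquare f = 5; +1 → 6 = g.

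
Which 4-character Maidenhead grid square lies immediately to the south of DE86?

DE85

Latitude square 6; −1 → 5.
The longitude characters are unchanged.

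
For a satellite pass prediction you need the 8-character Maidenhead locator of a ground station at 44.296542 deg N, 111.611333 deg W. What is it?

Shift to the Maidenhead origin (180°W, 90°S): lon 68.38867, lat 134.29654.
Field: 68.38867/20 → 3 → D, 134.29654/10 → 13 → N; chars DN.
Square: 8.38867/2 → 4, 4.29654/1 → 4; chars 44.
Subsquare: 0.38867/0.0833333 → 4 → e, 0.29654/0.0416667 → 7 → h; chars eh.
Extended square: 0.05533/0.00833333 → 6, 0.00488/0.00416667 → 1; chars 61.

DN44eh61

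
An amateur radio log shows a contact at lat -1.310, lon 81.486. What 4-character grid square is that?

Offset from 180°W / 90°S: lon 261.49°, lat 88.69°.
Field: lon ⌊261.49/20⌋ = 13 → N; lat ⌊88.69/10⌋ = 8 → I.
Square: lon ⌊1.49/2⌋ = 0; lat ⌊8.69/1⌋ = 8.

NI08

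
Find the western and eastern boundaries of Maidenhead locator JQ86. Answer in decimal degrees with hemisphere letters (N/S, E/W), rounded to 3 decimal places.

16.000° E, 18.000° E

Field J=9, Q=16: +9·20° lon, +16·10° lat → SW at lon 0°, lat 70°.
Square 8, 6: +8·2° lon, +6·1° lat → SW at lon 16°, lat 76°.
Cell spans 2° lon × 1° lat.
west 16.000° E, east 18.000° E.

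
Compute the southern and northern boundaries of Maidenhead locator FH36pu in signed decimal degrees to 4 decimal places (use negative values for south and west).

-13.1667, -13.1250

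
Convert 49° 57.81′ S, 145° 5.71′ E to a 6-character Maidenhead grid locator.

Offset from 180°W / 90°S: lon 325.0952°, lat 40.0365°.
Field (20°×10°, letters A–R): 325.0952/20 → 16 → Q, 40.0365/10 → 4 → E; chars QE.
Square (2°×1°, digits 0–9): 5.0952/2 → 2, 0.0365/1 → 0; chars 20.
Subsquare (5′×2.5′, letters a–x): 1.0952/0.0833333 → 13 → n, 0.0365/0.0416667 → 0 → a; chars na.

QE20na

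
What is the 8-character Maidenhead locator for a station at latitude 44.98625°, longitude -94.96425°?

EN24mx46

Shift to the Maidenhead origin (180°W, 90°S): lon 85.03575, lat 134.98625.
Field (20°×10°, letters A–R): lon ⌊85.03575/20⌋ = 4 → E; lat ⌊134.98625/10⌋ = 13 → N.
Square (2°×1°, digits 0–9): lon ⌊5.03575/2⌋ = 2; lat ⌊4.98625/1⌋ = 4.
Subsquare (5′×2.5′, letters a–x): lon ⌊1.03575/0.0833333⌋ = 12 → m; lat ⌊0.98625/0.0416667⌋ = 23 → x.
Extended square (30″×15″, digits 0–9): lon ⌊0.03575/0.00833333⌋ = 4; lat ⌊0.02792/0.00416667⌋ = 6.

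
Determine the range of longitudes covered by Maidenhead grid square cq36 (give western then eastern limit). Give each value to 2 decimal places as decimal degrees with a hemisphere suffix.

Field C=2, Q=16: +2·20° lon, +16·10° lat → SW at lon -140°, lat 70°.
Square 3, 6: +3·2° lon, +6·1° lat → SW at lon -134°, lat 76°.
Cell spans 2° lon × 1° lat.
west 134.00° W, east 132.00° W.

134.00° W, 132.00° W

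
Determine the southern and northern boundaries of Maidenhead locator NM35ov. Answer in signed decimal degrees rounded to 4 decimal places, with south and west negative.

35.8750, 35.9167

Field N=13, M=12: +13·20° lon, +12·10° lat → SW at lon 80°, lat 30°.
Square 3, 5: +3·2° lon, +5·1° lat → SW at lon 86°, lat 35°.
Subsquare o=14, v=21: +14·0.0833333° lon, +21·0.0416667° lat → SW at lon 87.1667°, lat 35.875°.
Cell spans 0.0833333° lon × 0.0416667° lat.
south 35.8750, north 35.9167.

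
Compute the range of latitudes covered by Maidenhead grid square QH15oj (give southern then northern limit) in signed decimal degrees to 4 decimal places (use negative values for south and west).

Field Q=16, H=7: +16·20° lon, +7·10° lat → SW at lon 140°, lat -20°.
Square 1, 5: +1·2° lon, +5·1° lat → SW at lon 142°, lat -15°.
Subsquare o=14, j=9: +14·0.0833333° lon, +9·0.0416667° lat → SW at lon 143.167°, lat -14.625°.
Cell spans 0.0833333° lon × 0.0416667° lat.
south -14.6250, north -14.5833.

-14.6250, -14.5833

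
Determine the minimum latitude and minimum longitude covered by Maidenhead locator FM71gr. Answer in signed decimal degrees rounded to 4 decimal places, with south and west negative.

31.7083, -65.5000

Field F=5, M=12: +5·20° lon, +12·10° lat → SW at lon -80°, lat 30°.
Square 7, 1: +7·2° lon, +1·1° lat → SW at lon -66°, lat 31°.
Subsquare g=6, r=17: +6·0.0833333° lon, +17·0.0416667° lat → SW at lon -65.5°, lat 31.7083°.
latitude 31.7083, longitude -65.5000.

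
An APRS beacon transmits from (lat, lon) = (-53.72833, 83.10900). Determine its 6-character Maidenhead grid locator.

ND16ng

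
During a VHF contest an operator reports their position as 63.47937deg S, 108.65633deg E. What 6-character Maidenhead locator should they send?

OC46hm

Add 180° to longitude and 90° to latitude: 288.6563, 26.5206.
Field (20°×10°, letters A–R): 288.6563/20 → 14 → O, 26.5206/10 → 2 → C; chars OC.
Square (2°×1°, digits 0–9): 8.6563/2 → 4, 6.5206/1 → 6; chars 46.
Subsquare (5′×2.5′, letters a–x): 0.6563/0.0833333 → 7 → h, 0.5206/0.0416667 → 12 → m; chars hm.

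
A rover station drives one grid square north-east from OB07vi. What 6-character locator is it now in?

Longitude subsquare v = 21; +1 → 22 = w.
Latitude subsquare i = 8; +1 → 9 = j.

OB07wj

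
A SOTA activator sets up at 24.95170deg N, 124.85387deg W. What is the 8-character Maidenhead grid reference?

CL74nw78

Offset from 180°W / 90°S: lon 55.14613°, lat 114.95170°.
Field: lon ⌊55.14613/20⌋ = 2 → C; lat ⌊114.95170/10⌋ = 11 → L.
Square: lon ⌊15.14613/2⌋ = 7; lat ⌊4.95170/1⌋ = 4.
Subsquare: lon ⌊1.14613/0.0833333⌋ = 13 → n; lat ⌊0.95170/0.0416667⌋ = 22 → w.
Extended square: lon ⌊0.06280/0.00833333⌋ = 7; lat ⌊0.03503/0.00416667⌋ = 8.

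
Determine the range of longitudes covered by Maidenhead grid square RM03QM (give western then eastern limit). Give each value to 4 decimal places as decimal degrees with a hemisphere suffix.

161.3333° E, 161.4167° E

Field R=17, M=12: +17·20° lon, +12·10° lat → SW at lon 160°, lat 30°.
Square 0, 3: +0·2° lon, +3·1° lat → SW at lon 160°, lat 33°.
Subsquare q=16, m=12: +16·0.0833333° lon, +12·0.0416667° lat → SW at lon 161.333°, lat 33.5°.
Cell spans 0.0833333° lon × 0.0416667° lat.
west 161.3333° E, east 161.4167° E.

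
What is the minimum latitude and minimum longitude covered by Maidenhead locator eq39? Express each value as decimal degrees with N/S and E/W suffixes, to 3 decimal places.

79.000° N, 94.000° W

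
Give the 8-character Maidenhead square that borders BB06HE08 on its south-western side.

Longitude extended square 0; −1 → -1, wraps to 9, carry into subsquare.
Longitude subsquare h = 7; −1 → 6 = g.
Latitude extended square 8; −1 → 7.

BB06ge97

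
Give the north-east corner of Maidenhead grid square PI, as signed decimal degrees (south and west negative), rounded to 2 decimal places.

0.00, 140.00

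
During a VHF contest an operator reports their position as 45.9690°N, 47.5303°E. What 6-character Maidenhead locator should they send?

LN35sx

Offset from 180°W / 90°S: lon 227.5303°, lat 135.9690°.
Field: lon ⌊227.5303/20⌋ = 11 → L; lat ⌊135.9690/10⌋ = 13 → N.
Square: lon ⌊7.5303/2⌋ = 3; lat ⌊5.9690/1⌋ = 5.
Subsquare: lon ⌊1.5303/0.0833333⌋ = 18 → s; lat ⌊0.9690/0.0416667⌋ = 23 → x.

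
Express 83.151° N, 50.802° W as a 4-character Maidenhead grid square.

GR43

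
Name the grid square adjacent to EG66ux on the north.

EG67ua

Latitude subsquare x = 23; +1 → 24, wraps to 0 = a, carry into square.
Latitude square 6; +1 → 7.
The longitude characters are unchanged.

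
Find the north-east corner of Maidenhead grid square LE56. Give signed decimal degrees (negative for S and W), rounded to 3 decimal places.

-43.000, 52.000

Field L=11, E=4: +11·20° lon, +4·10° lat → SW at lon 40°, lat -50°.
Square 5, 6: +5·2° lon, +6·1° lat → SW at lon 50°, lat -44°.
Cell spans 2° lon × 1° lat. NE corner is SW corner plus one full cell.
latitude -43.000, longitude 52.000.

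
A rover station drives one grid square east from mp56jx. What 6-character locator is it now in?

MP56kx

Longitude subsquare j = 9; +1 → 10 = k.
The latitude characters are unchanged.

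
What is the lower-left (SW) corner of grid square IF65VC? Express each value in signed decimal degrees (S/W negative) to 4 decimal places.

Field I=8, F=5: +8·20° lon, +5·10° lat → SW at lon -20°, lat -40°.
Square 6, 5: +6·2° lon, +5·1° lat → SW at lon -8°, lat -35°.
Subsquare v=21, c=2: +21·0.0833333° lon, +2·0.0416667° lat → SW at lon -6.25°, lat -34.9167°.
latitude -34.9167, longitude -6.2500.

-34.9167, -6.2500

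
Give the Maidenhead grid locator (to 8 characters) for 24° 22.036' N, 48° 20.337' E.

LL44ei08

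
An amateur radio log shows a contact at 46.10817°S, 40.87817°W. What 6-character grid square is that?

Shift to the Maidenhead origin (180°W, 90°S): lon 139.1218, lat 43.8918.
Field: lon ⌊139.1218/20⌋ = 6 → G; lat ⌊43.8918/10⌋ = 4 → E.
Square: lon ⌊19.1218/2⌋ = 9; lat ⌊3.8918/1⌋ = 3.
Subsquare: lon ⌊1.1218/0.0833333⌋ = 13 → n; lat ⌊0.8918/0.0416667⌋ = 21 → v.

GE93nv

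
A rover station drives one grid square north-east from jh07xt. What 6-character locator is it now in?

JH17au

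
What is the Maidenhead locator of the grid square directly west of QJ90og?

Longitude subsquare o = 14; −1 → 13 = n.
The latitude characters are unchanged.

QJ90ng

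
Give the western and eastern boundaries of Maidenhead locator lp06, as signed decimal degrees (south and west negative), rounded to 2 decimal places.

40.00, 42.00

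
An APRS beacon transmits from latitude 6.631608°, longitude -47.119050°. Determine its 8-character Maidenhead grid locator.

Offset from 180°W / 90°S: lon 132.88095°, lat 96.63161°.
Field: 132.88095/20 → 6 → G, 96.63161/10 → 9 → J; chars GJ.
Square: 12.88095/2 → 6, 6.63161/1 → 6; chars 66.
Subsquare: 0.88095/0.0833333 → 10 → k, 0.63161/0.0416667 → 15 → p; chars kp.
Extended square: 0.04762/0.00833333 → 5, 0.00661/0.00416667 → 1; chars 51.

GJ66kp51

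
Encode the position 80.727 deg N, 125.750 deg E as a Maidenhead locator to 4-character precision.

PR20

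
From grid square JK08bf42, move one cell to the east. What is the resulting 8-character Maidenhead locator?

JK08bf52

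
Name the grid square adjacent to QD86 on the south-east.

QD95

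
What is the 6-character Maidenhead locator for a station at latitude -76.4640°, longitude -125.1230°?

Offset from 180°W / 90°S: lon 54.8770°, lat 13.5360°.
Field (20°×10°, letters A–R): 54.8770/20 → 2 → C, 13.5360/10 → 1 → B; chars CB.
Square (2°×1°, digits 0–9): 14.8770/2 → 7, 3.5360/1 → 3; chars 73.
Subsquare (5′×2.5′, letters a–x): 0.8770/0.0833333 → 10 → k, 0.5360/0.0416667 → 12 → m; chars km.

CB73km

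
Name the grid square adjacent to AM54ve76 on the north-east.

Longitude extended square 7; +1 → 8.
Latitude extended square 6; +1 → 7.

AM54ve87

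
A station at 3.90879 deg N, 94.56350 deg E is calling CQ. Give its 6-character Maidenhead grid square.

Add 180° to longitude and 90° to latitude: 274.5635, 93.9088.
Field: 274.5635/20 → 13 → N, 93.9088/10 → 9 → J; chars NJ.
Square: 14.5635/2 → 7, 3.9088/1 → 3; chars 73.
Subsquare: 0.5635/0.0833333 → 6 → g, 0.9088/0.0416667 → 21 → v; chars gv.

NJ73gv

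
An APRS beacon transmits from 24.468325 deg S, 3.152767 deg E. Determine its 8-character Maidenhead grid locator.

JG15nm87

Add 180° to longitude and 90° to latitude: 183.15277, 65.53168.
Field: lon ⌊183.15277/20⌋ = 9 → J; lat ⌊65.53168/10⌋ = 6 → G.
Square: lon ⌊3.15277/2⌋ = 1; lat ⌊5.53168/1⌋ = 5.
Subsquare: lon ⌊1.15277/0.0833333⌋ = 13 → n; lat ⌊0.53168/0.0416667⌋ = 12 → m.
Extended square: lon ⌊0.06943/0.00833333⌋ = 8; lat ⌊0.03168/0.00416667⌋ = 7.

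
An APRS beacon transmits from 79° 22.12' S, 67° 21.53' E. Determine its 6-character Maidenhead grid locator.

Add 180° to longitude and 90° to latitude: 247.3588, 10.6313.
Field (20°×10°, letters A–R): 247.3588/20 → 12 → M, 10.6313/10 → 1 → B; chars MB.
Square (2°×1°, digits 0–9): 7.3588/2 → 3, 0.6313/1 → 0; chars 30.
Subsquare (5′×2.5′, letters a–x): 1.3588/0.0833333 → 16 → q, 0.6313/0.0416667 → 15 → p; chars qp.

MB30qp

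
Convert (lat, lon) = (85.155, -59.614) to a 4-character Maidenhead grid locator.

Add 180° to longitude and 90° to latitude: 120.39, 175.16.
Field: lon ⌊120.39/20⌋ = 6 → G; lat ⌊175.16/10⌋ = 17 → R.
Square: lon ⌊0.39/2⌋ = 0; lat ⌊5.16/1⌋ = 5.

GR05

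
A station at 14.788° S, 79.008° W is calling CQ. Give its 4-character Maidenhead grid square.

FH05

Add 180° to longitude and 90° to latitude: 100.99, 75.21.
Field (20°×10°, letters A–R): 100.99/20 → 5 → F, 75.21/10 → 7 → H; chars FH.
Square (2°×1°, digits 0–9): 0.99/2 → 0, 5.21/1 → 5; chars 05.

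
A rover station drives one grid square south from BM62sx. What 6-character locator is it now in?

BM62sw

Latitude subsquare x = 23; −1 → 22 = w.
The longitude characters are unchanged.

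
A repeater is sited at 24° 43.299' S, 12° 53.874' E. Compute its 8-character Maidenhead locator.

JG65kg76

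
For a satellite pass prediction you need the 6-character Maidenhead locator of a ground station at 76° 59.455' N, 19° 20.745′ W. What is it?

IQ06hx

Shift to the Maidenhead origin (180°W, 90°S): lon 160.6542, lat 166.9909.
Field (20°×10°, letters A–R): lon ⌊160.6542/20⌋ = 8 → I; lat ⌊166.9909/10⌋ = 16 → Q.
Square (2°×1°, digits 0–9): lon ⌊0.6542/2⌋ = 0; lat ⌊6.9909/1⌋ = 6.
Subsquare (5′×2.5′, letters a–x): lon ⌊0.6542/0.0833333⌋ = 7 → h; lat ⌊0.9909/0.0416667⌋ = 23 → x.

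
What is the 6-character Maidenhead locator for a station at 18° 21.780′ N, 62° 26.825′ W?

Offset from 180°W / 90°S: lon 117.5529°, lat 108.3630°.
Field: 117.5529/20 → 5 → F, 108.3630/10 → 10 → K; chars FK.
Square: 17.5529/2 → 8, 8.3630/1 → 8; chars 88.
Subsquare: 1.5529/0.0833333 → 18 → s, 0.3630/0.0416667 → 8 → i; chars si.

FK88si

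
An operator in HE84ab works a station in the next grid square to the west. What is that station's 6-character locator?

HE74xb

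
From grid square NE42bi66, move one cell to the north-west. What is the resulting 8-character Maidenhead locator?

NE42bi57

Longitude extended square 6; −1 → 5.
Latitude extended square 6; +1 → 7.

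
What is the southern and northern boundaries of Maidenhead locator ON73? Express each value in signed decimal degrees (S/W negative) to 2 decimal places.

Field O=14, N=13: +14·20° lon, +13·10° lat → SW at lon 100°, lat 40°.
Square 7, 3: +7·2° lon, +3·1° lat → SW at lon 114°, lat 43°.
Cell spans 2° lon × 1° lat.
south 43.00, north 44.00.

43.00, 44.00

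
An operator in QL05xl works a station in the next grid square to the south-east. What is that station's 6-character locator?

QL15ak

Longitude subsquare x = 23; +1 → 24, wraps to 0 = a, carry into square.
Longitude square 0; +1 → 1.
Latitude subsquare l = 11; −1 → 10 = k.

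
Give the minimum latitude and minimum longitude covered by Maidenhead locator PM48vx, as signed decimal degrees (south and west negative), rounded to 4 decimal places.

38.9583, 129.7500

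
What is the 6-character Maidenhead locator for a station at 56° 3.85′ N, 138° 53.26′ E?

Shift to the Maidenhead origin (180°W, 90°S): lon 318.8877, lat 146.0642.
Field: lon ⌊318.8877/20⌋ = 15 → P; lat ⌊146.0642/10⌋ = 14 → O.
Square: lon ⌊18.8877/2⌋ = 9; lat ⌊6.0642/1⌋ = 6.
Subsquare: lon ⌊0.8877/0.0833333⌋ = 10 → k; lat ⌊0.0642/0.0416667⌋ = 1 → b.

PO96kb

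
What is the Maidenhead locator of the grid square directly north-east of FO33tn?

Longitude subsquare t = 19; +1 → 20 = u.
Latitude subsquare n = 13; +1 → 14 = o.

FO33uo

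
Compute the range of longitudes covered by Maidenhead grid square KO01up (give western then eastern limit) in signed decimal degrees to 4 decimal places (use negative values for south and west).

Field K=10, O=14: +10·20° lon, +14·10° lat → SW at lon 20°, lat 50°.
Square 0, 1: +0·2° lon, +1·1° lat → SW at lon 20°, lat 51°.
Subsquare u=20, p=15: +20·0.0833333° lon, +15·0.0416667° lat → SW at lon 21.6667°, lat 51.625°.
Cell spans 0.0833333° lon × 0.0416667° lat.
west 21.6667, east 21.7500.

21.6667, 21.7500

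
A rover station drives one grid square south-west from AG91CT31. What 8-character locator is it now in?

AG91ct20

Longitude extended square 3; −1 → 2.
Latitude extended square 1; −1 → 0.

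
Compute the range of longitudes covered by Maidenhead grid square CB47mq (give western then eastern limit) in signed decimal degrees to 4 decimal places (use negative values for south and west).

Field C=2, B=1: +2·20° lon, +1·10° lat → SW at lon -140°, lat -80°.
Square 4, 7: +4·2° lon, +7·1° lat → SW at lon -132°, lat -73°.
Subsquare m=12, q=16: +12·0.0833333° lon, +16·0.0416667° lat → SW at lon -131°, lat -72.3333°.
Cell spans 0.0833333° lon × 0.0416667° lat.
west -131.0000, east -130.9167.

-131.0000, -130.9167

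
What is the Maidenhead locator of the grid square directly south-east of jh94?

KH03

Longitude square 9; +1 → 10, wraps to 0, carry into field.
Longitude field J = 9; +1 → 10 = K.
Latitude square 4; −1 → 3.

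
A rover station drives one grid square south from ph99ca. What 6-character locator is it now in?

Latitude subsquare a = 0; −1 → -1, wraps to 23 = x, carry into square.
Latitude square 9; −1 → 8.
The longitude characters are unchanged.

PH98cx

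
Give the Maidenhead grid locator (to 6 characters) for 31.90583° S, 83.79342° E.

NF18vc

Add 180° to longitude and 90° to latitude: 263.7934, 58.0942.
Field: lon ⌊263.7934/20⌋ = 13 → N; lat ⌊58.0942/10⌋ = 5 → F.
Square: lon ⌊3.7934/2⌋ = 1; lat ⌊8.0942/1⌋ = 8.
Subsquare: lon ⌊1.7934/0.0833333⌋ = 21 → v; lat ⌊0.0942/0.0416667⌋ = 2 → c.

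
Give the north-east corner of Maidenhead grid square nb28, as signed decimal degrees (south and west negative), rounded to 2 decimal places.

-71.00, 86.00

Field N=13, B=1: +13·20° lon, +1·10° lat → SW at lon 80°, lat -80°.
Square 2, 8: +2·2° lon, +8·1° lat → SW at lon 84°, lat -72°.
Cell spans 2° lon × 1° lat. NE corner is SW corner plus one full cell.
latitude -71.00, longitude 86.00.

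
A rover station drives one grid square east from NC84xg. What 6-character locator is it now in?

NC94ag

Longitude subsquare x = 23; +1 → 24, wraps to 0 = a, carry into square.
Longitude square 8; +1 → 9.
The latitude characters are unchanged.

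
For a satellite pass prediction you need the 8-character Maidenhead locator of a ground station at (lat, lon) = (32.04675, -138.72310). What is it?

Shift to the Maidenhead origin (180°W, 90°S): lon 41.27690, lat 122.04675.
Field: lon ⌊41.27690/20⌋ = 2 → C; lat ⌊122.04675/10⌋ = 12 → M.
Square: lon ⌊1.27690/2⌋ = 0; lat ⌊2.04675/1⌋ = 2.
Subsquare: lon ⌊1.27690/0.0833333⌋ = 15 → p; lat ⌊0.04675/0.0416667⌋ = 1 → b.
Extended square: lon ⌊0.02690/0.00833333⌋ = 3; lat ⌊0.00508/0.00416667⌋ = 1.

CM02pb31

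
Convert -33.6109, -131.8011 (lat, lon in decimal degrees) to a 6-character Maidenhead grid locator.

CF46cj

Shift to the Maidenhead origin (180°W, 90°S): lon 48.1989, lat 56.3891.
Field: lon ⌊48.1989/20⌋ = 2 → C; lat ⌊56.3891/10⌋ = 5 → F.
Square: lon ⌊8.1989/2⌋ = 4; lat ⌊6.3891/1⌋ = 6.
Subsquare: lon ⌊0.1989/0.0833333⌋ = 2 → c; lat ⌊0.3891/0.0416667⌋ = 9 → j.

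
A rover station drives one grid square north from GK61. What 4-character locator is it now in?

Latitude square 1; +1 → 2.
The longitude characters are unchanged.

GK62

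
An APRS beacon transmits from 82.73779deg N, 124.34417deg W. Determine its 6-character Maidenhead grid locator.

CR72tr

Offset from 180°W / 90°S: lon 55.6558°, lat 172.7378°.
Field: lon ⌊55.6558/20⌋ = 2 → C; lat ⌊172.7378/10⌋ = 17 → R.
Square: lon ⌊15.6558/2⌋ = 7; lat ⌊2.7378/1⌋ = 2.
Subsquare: lon ⌊1.6558/0.0833333⌋ = 19 → t; lat ⌊0.7378/0.0416667⌋ = 17 → r.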